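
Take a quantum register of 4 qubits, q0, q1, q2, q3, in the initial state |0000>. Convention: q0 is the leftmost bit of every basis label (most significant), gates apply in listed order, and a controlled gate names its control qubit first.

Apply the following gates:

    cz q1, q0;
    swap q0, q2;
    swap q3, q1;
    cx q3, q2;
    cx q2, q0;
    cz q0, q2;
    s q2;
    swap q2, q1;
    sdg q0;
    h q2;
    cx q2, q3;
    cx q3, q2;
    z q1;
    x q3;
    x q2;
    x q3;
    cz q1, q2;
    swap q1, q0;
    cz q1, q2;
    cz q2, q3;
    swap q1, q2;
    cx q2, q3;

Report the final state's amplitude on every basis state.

The final amplitudes are sqrt(2)/2 on |0100>, -sqrt(2)/2 on |0101>, and 0 on every other basis state.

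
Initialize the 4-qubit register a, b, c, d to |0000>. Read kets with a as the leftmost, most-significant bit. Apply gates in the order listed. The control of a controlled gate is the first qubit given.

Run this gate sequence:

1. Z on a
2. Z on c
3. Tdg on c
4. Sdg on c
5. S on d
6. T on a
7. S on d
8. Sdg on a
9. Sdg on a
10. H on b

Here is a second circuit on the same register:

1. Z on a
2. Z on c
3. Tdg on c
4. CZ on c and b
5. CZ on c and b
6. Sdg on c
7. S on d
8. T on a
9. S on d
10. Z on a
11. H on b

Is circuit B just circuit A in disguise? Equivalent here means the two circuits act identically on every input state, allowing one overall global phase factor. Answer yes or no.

Yes: on every input state the two circuits agree up to one overall phase factor.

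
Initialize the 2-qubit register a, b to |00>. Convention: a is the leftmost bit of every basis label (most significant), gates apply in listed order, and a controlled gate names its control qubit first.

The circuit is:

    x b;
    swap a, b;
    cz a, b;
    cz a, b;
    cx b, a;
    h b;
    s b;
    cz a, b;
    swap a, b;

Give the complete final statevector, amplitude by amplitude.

The resulting statevector has amplitude 0 on |00>, sqrt(2)/2 on |01>, 0 on |10>, -sqrt(2)*I/2 on |11>.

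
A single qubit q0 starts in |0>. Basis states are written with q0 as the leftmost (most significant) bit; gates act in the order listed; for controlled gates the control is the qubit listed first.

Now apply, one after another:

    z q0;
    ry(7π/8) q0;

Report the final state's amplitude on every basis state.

After the circuit, the state carries amplitude cos(7*pi/16) on |0>, sin(7*pi/16) on |1>.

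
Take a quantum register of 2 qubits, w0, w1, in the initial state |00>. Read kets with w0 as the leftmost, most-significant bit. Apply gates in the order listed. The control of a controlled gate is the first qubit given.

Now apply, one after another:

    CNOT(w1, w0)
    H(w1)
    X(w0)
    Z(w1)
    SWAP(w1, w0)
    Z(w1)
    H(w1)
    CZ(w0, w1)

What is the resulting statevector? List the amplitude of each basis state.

After the circuit, the state carries amplitude -1/2 on |00>, 1/2 on |01>, 1/2 on |10>, 1/2 on |11>.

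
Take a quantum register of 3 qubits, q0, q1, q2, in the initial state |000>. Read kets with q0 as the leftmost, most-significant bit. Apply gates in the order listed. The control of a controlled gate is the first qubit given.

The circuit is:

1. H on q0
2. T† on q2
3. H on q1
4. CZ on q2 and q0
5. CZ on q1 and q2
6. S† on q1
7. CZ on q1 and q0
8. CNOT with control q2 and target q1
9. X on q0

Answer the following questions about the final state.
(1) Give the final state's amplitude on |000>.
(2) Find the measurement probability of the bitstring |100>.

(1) The amplitude on |000> is 1/2.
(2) A full measurement returns |100> with probability 1/4.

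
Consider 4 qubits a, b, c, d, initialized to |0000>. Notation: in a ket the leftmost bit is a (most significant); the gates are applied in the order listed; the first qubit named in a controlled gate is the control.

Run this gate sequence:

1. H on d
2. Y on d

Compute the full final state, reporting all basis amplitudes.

The resulting statevector has amplitude -sqrt(2)*I/2 on |0000>, sqrt(2)*I/2 on |0001>, and 0 on every other basis state.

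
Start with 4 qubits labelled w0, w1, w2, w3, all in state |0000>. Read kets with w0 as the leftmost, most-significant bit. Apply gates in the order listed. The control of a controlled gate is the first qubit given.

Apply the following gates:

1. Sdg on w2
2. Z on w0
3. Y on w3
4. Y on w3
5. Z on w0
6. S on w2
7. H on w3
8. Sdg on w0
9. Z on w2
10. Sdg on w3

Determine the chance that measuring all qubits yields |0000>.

The probability of measuring |0000> is 1/2. Key observation: gates 1-6 undo each other exactly, leaving only the rest of the circuit to track.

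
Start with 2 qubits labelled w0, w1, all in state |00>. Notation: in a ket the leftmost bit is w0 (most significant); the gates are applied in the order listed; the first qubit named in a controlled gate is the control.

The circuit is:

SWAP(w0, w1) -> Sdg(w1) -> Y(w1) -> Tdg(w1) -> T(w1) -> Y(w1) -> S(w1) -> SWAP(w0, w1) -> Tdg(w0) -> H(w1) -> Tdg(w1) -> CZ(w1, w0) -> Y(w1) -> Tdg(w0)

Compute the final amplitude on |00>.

The final state's coefficient on |00> equals -sqrt(2)*exp(I*pi/4)/2.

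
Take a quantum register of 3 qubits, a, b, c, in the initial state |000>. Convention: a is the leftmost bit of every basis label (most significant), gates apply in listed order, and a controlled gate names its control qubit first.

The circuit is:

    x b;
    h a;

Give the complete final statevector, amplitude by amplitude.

The resulting statevector has amplitude sqrt(2)/2 on |010>, sqrt(2)/2 on |110>, and 0 on every other basis state.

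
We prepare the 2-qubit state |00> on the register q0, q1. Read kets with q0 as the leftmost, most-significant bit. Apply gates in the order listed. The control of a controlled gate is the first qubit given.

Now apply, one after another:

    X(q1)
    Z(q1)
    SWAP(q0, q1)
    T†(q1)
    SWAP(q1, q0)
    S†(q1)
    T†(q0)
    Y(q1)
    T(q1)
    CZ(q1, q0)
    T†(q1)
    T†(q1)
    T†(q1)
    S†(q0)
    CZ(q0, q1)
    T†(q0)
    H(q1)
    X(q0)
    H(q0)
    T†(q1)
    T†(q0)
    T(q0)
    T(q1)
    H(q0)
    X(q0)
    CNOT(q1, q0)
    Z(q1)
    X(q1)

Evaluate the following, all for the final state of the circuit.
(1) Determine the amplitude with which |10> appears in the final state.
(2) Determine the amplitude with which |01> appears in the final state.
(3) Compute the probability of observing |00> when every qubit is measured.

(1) The amplitude on |10> is -sqrt(2)/2.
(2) The amplitude on |01> is sqrt(2)/2.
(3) The probability of measuring |00> is 0.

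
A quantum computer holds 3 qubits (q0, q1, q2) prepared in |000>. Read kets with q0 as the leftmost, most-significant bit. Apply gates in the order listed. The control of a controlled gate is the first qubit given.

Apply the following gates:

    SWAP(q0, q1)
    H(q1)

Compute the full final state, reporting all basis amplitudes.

The resulting statevector has amplitude sqrt(2)/2 on |000>, sqrt(2)/2 on |010>, and 0 on every other basis state.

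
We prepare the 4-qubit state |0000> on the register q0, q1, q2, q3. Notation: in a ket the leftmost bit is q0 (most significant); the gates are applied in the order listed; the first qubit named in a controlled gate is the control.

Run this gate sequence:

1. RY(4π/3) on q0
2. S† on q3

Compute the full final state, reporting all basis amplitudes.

The final amplitudes are -1/2 on |0000>, sqrt(3)/2 on |1000>, and 0 on every other basis state.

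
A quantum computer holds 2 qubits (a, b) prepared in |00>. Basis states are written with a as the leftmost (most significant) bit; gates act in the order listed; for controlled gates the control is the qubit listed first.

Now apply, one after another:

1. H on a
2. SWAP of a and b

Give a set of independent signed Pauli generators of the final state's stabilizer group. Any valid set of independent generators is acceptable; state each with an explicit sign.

The final state is stabilized by the group generated by +IX, +ZI; other independent generating sets are equally valid.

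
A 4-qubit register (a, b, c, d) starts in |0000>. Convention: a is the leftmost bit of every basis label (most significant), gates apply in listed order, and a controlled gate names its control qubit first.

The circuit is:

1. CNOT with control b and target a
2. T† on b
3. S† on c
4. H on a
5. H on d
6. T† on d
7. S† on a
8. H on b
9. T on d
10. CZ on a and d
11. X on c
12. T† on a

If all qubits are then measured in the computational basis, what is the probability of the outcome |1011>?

The probability of measuring |1011> is 1/8.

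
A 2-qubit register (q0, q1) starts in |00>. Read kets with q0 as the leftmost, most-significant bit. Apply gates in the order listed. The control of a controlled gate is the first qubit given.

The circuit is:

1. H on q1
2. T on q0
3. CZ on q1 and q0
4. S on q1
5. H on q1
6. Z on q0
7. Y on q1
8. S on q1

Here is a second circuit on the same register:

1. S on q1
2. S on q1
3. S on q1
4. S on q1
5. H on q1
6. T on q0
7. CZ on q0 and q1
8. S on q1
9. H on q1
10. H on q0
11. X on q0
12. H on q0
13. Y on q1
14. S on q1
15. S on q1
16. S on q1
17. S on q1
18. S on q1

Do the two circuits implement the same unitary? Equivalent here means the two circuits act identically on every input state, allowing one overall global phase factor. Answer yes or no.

Yes — the two circuits implement the same unitary up to a global phase.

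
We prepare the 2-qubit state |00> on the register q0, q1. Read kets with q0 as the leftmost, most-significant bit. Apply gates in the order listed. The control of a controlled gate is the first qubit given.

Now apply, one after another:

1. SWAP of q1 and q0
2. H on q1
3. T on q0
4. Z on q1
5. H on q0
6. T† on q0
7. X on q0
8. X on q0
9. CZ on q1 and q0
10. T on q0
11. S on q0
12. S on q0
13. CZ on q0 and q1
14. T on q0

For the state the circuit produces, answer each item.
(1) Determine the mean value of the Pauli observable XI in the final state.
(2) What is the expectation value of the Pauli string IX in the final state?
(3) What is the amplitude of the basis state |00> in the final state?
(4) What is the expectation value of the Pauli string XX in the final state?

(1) In the final state, XI has expectation -sqrt(2)/2. Key observation: steps 7-8 multiply out to the identity, so the circuit reduces to the remaining gates.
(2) The expectation value of IX is -1.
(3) The final state's coefficient on |00> equals 1/2.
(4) The expectation value of XX is sqrt(2)/2.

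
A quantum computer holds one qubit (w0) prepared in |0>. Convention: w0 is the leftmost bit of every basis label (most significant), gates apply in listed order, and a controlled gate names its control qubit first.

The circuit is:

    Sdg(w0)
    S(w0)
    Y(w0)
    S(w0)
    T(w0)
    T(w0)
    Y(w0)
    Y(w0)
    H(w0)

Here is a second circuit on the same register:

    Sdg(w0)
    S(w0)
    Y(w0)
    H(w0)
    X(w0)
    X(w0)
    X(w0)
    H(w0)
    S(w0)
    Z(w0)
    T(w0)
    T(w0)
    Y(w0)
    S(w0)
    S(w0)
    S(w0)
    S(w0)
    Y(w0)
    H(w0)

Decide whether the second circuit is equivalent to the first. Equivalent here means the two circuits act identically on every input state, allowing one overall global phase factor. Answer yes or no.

Yes — the two circuits implement the same unitary up to a global phase.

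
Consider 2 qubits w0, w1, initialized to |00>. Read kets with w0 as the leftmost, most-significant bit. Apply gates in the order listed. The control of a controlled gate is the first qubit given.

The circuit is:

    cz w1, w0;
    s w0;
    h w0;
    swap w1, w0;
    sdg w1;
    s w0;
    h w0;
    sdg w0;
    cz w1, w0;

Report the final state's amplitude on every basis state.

The final amplitudes are 1/2 on |00>, -I/2 on |01>, -I/2 on |10>, 1/2 on |11>.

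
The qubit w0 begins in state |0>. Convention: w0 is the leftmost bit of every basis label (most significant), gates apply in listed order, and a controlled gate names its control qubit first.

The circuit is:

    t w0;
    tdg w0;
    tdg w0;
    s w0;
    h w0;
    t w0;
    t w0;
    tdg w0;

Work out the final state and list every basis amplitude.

The final amplitudes are sqrt(2)/2 on |0>, sqrt(2)*exp(I*pi/4)/2 on |1>.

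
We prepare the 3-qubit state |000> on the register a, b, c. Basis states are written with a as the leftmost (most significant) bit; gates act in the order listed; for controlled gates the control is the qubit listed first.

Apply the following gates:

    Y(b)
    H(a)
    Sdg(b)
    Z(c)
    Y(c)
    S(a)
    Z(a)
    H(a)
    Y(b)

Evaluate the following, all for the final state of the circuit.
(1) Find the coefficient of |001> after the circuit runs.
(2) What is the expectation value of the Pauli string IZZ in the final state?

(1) The final state's coefficient on |001> equals 1/2 - I/2.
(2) The expectation value of IZZ is -1.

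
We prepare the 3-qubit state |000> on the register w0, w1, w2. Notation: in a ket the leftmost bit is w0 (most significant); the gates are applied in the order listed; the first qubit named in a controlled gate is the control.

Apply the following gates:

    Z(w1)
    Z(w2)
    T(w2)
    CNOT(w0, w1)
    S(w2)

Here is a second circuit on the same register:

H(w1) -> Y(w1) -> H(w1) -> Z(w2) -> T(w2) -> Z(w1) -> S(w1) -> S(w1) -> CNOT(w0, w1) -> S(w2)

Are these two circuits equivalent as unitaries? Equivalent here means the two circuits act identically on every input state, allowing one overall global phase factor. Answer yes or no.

No: there is an input state on which the two circuits produce genuinely different outputs (not merely differing by a phase).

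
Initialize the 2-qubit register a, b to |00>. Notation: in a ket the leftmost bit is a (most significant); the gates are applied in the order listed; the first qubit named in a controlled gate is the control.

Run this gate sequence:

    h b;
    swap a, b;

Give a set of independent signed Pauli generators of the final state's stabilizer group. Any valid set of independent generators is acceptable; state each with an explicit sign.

One valid set of independent stabilizer generators is +XI, +IZ (any independent generating set of the same group is equally correct).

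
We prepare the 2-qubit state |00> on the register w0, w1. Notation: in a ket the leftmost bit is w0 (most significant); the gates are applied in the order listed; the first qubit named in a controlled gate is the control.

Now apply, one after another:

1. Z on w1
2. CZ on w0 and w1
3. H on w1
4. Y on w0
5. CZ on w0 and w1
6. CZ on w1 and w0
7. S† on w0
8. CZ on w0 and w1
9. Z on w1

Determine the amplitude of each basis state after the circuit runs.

The final amplitudes are 0 on |00>, 0 on |01>, sqrt(2)/2 on |10>, sqrt(2)/2 on |11>.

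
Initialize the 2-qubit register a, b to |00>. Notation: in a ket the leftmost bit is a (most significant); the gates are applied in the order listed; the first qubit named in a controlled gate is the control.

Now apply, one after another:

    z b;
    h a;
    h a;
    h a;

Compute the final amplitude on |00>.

The amplitude on |00> is sqrt(2)/2.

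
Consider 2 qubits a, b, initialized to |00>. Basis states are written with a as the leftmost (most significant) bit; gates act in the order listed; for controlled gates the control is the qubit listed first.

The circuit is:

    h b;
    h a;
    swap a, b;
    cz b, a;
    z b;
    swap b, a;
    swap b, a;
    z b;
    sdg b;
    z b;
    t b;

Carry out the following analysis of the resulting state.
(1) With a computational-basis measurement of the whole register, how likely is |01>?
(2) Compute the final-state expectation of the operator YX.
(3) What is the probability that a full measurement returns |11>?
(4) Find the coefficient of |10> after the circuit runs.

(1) Outcome |01> occurs with probability 1/4.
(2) The observable YX averages to -sqrt(2)/2.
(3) A full measurement returns |11> with probability 1/4.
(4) The amplitude on |10> is 1/2.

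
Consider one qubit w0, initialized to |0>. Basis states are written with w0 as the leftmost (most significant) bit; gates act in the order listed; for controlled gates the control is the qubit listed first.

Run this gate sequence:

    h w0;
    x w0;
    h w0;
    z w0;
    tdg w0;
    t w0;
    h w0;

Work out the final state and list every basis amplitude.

The resulting statevector has amplitude sqrt(2)/2 on |0>, sqrt(2)/2 on |1>. Key observation: gates 1-4 undo each other exactly, leaving only the rest of the circuit to track.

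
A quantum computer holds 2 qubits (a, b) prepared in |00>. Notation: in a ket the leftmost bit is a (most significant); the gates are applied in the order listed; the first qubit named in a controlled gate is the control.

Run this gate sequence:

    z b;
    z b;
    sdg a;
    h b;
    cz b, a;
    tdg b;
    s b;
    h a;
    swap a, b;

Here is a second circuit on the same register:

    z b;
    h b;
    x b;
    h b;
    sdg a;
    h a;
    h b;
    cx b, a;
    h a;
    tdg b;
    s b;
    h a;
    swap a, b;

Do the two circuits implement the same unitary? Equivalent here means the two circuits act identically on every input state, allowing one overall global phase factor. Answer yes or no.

Yes: on every input state the two circuits agree up to one overall phase factor.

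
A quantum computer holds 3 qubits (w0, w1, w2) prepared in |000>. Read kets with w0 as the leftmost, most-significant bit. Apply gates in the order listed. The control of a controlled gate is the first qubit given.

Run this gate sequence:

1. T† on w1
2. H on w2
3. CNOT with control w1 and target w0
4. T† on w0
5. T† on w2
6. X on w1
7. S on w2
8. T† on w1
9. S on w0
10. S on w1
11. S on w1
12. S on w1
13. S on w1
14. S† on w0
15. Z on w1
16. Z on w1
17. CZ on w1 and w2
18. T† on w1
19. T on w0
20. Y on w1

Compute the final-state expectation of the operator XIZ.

The expectation value of XIZ is 0. Key observation: steps 10-13 multiply out to the identity, so the circuit reduces to the remaining gates.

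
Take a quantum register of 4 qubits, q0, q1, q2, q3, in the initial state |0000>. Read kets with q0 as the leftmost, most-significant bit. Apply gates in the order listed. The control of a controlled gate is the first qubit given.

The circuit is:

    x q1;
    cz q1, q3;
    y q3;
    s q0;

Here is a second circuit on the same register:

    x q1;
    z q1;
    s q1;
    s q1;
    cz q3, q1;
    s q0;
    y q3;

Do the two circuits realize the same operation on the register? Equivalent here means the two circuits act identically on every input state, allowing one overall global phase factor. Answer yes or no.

Yes: on every input state the two circuits agree up to one overall phase factor.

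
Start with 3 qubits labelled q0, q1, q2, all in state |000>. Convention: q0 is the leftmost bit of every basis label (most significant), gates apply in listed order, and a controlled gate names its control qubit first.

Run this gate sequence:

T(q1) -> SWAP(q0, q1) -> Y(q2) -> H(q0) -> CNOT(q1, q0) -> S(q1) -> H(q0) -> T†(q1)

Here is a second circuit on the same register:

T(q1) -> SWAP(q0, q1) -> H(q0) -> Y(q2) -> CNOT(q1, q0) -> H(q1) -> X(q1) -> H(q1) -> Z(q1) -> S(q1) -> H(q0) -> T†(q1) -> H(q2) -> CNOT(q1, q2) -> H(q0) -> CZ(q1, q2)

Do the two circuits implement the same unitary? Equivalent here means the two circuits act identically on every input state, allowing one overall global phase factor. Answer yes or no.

No — the two circuits implement different unitaries, even allowing a global phase.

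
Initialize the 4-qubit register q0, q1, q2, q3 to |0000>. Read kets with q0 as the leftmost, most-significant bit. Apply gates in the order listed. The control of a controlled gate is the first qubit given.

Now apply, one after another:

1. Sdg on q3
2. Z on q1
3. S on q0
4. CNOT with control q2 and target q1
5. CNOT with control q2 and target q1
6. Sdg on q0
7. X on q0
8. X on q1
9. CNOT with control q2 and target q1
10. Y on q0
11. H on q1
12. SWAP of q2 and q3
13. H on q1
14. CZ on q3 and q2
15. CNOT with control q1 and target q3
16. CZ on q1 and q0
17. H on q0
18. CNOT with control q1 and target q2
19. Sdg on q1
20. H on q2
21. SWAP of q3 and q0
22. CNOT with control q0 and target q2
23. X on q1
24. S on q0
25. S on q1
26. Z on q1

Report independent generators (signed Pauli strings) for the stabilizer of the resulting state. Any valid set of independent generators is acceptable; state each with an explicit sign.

One valid set of independent stabilizer generators is -IIXI, +IIIX, -ZIII, +IZII (any independent generating set of the same group is equally correct).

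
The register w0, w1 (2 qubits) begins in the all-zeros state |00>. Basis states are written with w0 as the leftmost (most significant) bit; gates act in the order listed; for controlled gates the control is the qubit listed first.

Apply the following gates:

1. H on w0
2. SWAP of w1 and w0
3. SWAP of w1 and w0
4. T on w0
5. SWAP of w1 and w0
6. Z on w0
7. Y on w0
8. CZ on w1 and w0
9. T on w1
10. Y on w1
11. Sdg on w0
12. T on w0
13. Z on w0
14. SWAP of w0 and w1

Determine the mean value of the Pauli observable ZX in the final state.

The observable ZX averages to 0. Key observation: the block from step 2 through step 3 cancels to the identity and can be dropped.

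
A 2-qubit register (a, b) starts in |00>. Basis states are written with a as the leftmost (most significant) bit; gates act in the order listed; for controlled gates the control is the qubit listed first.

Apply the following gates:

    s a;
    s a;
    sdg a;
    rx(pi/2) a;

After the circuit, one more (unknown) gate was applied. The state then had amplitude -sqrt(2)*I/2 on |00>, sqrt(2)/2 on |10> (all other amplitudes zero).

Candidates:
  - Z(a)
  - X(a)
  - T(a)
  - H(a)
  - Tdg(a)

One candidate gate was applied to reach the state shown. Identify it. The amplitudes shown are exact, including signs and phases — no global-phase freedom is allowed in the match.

The unique candidate consistent with the amplitudes is X(a).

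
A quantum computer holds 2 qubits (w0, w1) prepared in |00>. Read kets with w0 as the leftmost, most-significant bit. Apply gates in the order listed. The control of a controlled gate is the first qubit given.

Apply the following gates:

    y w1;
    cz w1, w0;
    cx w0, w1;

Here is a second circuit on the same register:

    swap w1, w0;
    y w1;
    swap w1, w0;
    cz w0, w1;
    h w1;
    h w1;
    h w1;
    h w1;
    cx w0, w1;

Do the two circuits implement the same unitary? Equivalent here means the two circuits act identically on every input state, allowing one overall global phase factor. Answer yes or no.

No: there is an input state on which the two circuits produce genuinely different outputs (not merely differing by a phase).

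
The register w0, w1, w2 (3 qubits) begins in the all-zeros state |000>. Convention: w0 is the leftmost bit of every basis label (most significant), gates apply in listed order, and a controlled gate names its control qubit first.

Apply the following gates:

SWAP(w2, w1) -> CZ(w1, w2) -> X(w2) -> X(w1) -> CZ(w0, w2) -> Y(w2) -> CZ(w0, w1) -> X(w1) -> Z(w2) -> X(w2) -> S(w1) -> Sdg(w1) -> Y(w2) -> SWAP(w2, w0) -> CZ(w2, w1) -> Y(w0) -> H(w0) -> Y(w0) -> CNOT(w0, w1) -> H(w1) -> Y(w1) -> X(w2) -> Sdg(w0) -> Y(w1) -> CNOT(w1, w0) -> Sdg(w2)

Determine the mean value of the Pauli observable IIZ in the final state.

In the final state, IIZ has expectation -1.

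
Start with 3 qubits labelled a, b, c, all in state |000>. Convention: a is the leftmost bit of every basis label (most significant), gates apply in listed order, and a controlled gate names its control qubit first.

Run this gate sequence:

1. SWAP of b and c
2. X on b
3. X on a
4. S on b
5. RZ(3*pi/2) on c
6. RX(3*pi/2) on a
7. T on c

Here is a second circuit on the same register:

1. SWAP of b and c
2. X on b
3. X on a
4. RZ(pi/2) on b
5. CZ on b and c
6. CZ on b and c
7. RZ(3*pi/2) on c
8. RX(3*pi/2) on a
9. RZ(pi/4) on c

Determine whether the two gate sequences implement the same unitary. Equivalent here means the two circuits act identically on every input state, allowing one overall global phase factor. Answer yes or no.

Yes — the two circuits implement the same unitary up to a global phase.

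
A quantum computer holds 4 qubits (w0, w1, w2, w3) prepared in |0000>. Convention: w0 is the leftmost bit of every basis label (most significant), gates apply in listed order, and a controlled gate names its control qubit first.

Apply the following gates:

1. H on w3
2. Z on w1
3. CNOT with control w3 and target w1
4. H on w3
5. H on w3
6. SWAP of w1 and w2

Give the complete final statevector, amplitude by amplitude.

The final amplitudes are sqrt(2)/2 on |0000>, sqrt(2)/2 on |0011>, and 0 on every other basis state. Key observation: gates 4-5 undo each other exactly, leaving only the rest of the circuit to track.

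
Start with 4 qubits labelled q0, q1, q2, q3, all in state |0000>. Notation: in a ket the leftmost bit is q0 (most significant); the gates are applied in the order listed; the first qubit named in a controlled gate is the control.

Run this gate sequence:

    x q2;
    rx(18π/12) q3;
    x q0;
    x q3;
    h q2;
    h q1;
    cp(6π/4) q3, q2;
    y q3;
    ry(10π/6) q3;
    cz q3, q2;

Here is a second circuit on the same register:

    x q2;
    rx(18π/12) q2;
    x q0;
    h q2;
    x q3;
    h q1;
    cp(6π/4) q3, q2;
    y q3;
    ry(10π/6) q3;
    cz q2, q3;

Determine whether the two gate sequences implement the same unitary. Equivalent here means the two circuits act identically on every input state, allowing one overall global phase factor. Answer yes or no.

No, they are not equivalent — no single phase factor reconciles the two unitaries.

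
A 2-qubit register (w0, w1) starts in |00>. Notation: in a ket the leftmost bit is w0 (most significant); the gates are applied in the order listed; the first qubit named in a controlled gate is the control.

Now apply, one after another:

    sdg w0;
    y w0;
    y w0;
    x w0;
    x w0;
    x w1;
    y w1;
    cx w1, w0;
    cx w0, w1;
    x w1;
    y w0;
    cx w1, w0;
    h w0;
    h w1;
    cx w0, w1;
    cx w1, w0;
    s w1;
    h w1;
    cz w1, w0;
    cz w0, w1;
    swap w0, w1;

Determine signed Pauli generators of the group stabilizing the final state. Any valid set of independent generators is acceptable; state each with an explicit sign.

The stabilizer group can be generated by -YI, -IX, among other valid generating sets.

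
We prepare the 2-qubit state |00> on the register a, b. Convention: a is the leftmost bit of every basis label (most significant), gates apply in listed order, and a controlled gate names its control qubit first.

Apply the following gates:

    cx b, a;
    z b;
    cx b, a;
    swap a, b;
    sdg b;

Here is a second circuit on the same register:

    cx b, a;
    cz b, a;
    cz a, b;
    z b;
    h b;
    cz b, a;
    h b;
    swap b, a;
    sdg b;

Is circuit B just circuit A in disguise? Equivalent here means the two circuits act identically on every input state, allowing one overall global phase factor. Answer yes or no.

No: there is an input state on which the two circuits produce genuinely different outputs (not merely differing by a phase).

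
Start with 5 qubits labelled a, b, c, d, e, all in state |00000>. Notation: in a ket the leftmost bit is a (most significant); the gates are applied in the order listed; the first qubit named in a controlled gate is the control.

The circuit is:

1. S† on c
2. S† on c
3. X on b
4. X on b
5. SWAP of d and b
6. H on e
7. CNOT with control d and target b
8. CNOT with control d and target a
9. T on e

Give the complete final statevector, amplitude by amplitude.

The final amplitudes are sqrt(2)/2 on |00000>, sqrt(2)*exp(I*pi/4)/2 on |00001>, and 0 on every other basis state.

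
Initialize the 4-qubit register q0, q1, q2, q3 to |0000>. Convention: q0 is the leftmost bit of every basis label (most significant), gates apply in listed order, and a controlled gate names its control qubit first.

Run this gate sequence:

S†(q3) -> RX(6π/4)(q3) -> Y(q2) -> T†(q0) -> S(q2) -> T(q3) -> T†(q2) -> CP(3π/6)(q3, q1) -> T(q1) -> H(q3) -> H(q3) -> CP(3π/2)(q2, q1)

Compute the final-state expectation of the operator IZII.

The observable IZII averages to 1. Key observation: the block from step 10 through step 11 cancels to the identity and can be dropped.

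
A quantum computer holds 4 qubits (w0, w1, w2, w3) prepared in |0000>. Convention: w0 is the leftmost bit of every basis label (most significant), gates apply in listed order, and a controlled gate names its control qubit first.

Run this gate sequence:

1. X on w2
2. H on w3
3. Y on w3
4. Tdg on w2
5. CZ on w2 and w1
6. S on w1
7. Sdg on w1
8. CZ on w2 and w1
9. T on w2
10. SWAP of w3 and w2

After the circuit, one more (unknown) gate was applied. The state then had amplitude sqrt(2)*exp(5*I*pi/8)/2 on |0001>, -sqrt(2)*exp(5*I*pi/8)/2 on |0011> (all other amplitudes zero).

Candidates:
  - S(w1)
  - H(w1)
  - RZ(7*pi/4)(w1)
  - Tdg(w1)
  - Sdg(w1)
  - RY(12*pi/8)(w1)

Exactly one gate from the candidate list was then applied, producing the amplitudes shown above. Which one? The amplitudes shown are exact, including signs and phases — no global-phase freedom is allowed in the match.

It was RZ(7*pi/4)(w1) that produced the state shown.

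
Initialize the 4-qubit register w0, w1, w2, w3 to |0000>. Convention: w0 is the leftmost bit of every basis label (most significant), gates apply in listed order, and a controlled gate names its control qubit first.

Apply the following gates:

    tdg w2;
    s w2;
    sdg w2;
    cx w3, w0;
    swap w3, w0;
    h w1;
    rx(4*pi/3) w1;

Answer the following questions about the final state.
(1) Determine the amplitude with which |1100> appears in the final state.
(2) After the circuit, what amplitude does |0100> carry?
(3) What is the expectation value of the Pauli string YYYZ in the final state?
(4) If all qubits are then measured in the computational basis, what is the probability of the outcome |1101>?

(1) The final state's coefficient on |1100> equals 0. Key observation: the block from step 2 through step 3 cancels to the identity and can be dropped.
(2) The amplitude on |0100> is -sqrt(2)/4 - sqrt(6)*I/4.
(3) The expectation value of YYYZ is 0.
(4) Outcome |1101> occurs with probability 0.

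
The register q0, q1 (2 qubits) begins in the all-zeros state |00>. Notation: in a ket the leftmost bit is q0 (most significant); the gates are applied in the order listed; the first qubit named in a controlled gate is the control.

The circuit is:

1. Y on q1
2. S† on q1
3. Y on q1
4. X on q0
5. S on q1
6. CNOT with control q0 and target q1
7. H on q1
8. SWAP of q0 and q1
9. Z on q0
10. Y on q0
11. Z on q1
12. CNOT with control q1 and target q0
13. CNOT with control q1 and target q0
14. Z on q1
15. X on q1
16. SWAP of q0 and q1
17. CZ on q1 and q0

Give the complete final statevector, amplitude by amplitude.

The final amplitudes are -sqrt(2)/2 on |00>, sqrt(2)/2 on |01>, 0 on |10>, 0 on |11>. Key observation: the block from step 11 through step 14 cancels to the identity and can be dropped.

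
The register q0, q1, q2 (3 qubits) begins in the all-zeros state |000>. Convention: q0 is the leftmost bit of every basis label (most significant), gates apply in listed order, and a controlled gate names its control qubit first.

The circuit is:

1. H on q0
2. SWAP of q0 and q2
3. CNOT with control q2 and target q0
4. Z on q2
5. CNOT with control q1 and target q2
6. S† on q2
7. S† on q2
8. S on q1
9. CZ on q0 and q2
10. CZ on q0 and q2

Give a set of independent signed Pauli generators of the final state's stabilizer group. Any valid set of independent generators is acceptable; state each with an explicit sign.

One valid set of independent stabilizer generators is +XIX, +ZIZ, +IZI (any independent generating set of the same group is equally correct). Key observation: steps 9-10 multiply out to the identity, so the circuit reduces to the remaining gates.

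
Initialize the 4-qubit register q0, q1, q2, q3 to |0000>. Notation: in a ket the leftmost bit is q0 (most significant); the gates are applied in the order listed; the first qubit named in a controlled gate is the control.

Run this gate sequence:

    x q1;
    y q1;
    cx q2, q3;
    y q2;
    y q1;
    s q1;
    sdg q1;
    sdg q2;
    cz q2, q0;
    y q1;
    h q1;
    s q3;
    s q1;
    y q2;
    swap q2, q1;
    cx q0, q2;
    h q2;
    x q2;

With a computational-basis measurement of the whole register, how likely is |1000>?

The probability of measuring |1000> is 0.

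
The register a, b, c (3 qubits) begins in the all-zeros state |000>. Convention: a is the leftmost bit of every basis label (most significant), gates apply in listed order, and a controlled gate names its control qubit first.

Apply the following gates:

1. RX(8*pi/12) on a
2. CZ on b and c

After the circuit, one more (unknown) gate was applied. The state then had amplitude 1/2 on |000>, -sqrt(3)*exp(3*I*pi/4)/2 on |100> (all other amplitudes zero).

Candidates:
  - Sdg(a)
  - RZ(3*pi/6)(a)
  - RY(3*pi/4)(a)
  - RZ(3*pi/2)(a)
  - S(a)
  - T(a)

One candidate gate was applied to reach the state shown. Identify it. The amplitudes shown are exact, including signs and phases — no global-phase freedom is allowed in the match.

The applied gate was T(a).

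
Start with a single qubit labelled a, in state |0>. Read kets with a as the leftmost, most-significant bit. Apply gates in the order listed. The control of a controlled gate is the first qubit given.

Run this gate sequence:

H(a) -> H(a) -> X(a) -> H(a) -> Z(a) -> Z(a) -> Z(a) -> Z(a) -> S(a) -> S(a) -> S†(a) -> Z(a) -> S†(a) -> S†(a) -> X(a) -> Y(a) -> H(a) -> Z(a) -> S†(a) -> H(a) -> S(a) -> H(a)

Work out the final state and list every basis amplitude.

The resulting statevector has amplitude 1/2 - I/2 on |0>, 1/2 - I/2 on |1>. Key observation: steps 5-8 multiply out to the identity, so the circuit reduces to the remaining gates.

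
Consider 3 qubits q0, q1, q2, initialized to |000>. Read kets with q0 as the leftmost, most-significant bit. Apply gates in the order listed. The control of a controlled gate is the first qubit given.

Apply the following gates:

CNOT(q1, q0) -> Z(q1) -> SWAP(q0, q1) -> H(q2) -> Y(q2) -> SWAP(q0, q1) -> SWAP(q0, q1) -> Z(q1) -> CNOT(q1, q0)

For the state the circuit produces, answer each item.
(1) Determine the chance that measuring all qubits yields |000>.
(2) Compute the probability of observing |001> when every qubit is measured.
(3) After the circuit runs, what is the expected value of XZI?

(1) The probability of measuring |000> is 1/2.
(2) A full measurement returns |001> with probability 1/2.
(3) In the final state, XZI has expectation 0.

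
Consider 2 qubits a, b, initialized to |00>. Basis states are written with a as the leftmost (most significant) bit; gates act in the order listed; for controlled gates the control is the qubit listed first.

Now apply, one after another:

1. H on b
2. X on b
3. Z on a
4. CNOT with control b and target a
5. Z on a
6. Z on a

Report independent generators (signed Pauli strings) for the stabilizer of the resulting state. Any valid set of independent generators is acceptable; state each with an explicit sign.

One valid set of independent stabilizer generators is +XX, +ZZ (any independent generating set of the same group is equally correct).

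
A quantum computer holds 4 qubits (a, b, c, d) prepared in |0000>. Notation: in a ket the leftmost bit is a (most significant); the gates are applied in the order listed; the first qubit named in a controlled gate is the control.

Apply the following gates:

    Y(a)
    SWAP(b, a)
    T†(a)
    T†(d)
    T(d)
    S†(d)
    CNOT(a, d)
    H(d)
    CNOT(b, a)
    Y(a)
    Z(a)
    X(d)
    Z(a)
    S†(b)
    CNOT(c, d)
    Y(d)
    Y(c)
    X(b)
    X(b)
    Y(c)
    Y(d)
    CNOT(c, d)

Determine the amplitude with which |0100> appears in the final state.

The amplitude on |0100> is -sqrt(2)*I/2. Key observation: gates 15-22 undo each other exactly, leaving only the rest of the circuit to track.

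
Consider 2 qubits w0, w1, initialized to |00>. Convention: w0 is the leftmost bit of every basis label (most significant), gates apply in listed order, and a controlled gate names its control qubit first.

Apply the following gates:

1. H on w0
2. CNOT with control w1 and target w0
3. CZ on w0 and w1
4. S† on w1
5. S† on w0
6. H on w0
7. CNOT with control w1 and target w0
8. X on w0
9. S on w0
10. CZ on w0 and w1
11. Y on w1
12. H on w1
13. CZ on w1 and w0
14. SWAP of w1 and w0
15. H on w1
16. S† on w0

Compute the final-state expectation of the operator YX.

The expectation value of YX is 1.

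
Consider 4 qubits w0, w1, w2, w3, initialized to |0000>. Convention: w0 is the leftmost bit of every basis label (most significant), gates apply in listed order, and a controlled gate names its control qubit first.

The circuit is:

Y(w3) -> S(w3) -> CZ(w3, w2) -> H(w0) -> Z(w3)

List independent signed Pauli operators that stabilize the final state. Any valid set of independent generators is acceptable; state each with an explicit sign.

The stabilizer group can be generated by +XIII, +IZII, +IIZI, -IIIZ, among other valid generating sets.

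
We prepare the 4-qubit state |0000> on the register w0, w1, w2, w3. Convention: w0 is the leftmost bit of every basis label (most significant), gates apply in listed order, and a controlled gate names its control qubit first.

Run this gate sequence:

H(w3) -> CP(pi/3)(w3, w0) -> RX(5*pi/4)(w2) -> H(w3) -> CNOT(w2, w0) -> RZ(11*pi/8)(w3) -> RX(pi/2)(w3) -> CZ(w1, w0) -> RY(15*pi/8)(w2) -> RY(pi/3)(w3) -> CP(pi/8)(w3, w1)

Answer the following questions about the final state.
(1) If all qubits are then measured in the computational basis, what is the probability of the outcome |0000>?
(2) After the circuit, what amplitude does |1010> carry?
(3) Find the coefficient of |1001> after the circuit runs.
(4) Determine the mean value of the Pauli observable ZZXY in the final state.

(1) The probability of measuring |0000> is (2 - sqrt(2))*(sqrt(sqrt(2) + 2) + 2)/32.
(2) The final state's coefficient on |1010> equals sqrt(6)*I*sqrt(sqrt(2)/4 + 1/2)*exp(-11*I*pi/16)*cos(pi/16)/4 - sqrt(2)*sqrt(sqrt(2)/4 + 1/2)*exp(-11*I*pi/16)*cos(pi/16)/4.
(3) The amplitude on |1001> is sqrt(6)*sqrt(sqrt(2)/4 + 1/2)*exp(-11*I*pi/16)*sin(pi/16)/4 + sqrt(2)*I*sqrt(sqrt(2)/4 + 1/2)*exp(-11*I*pi/16)*sin(pi/16)/4.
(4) The observable ZZXY averages to sqrt(2 - sqrt(2))/2.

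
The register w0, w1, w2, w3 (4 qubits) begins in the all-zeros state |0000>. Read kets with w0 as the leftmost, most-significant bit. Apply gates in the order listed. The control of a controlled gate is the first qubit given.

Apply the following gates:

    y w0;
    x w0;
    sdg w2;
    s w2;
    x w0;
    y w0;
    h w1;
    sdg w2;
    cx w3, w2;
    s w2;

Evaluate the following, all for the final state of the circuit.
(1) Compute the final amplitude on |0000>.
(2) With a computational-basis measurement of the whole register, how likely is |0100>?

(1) The final state's coefficient on |0000> equals sqrt(2)/2. Key observation: the block from step 1 through step 6 cancels to the identity and can be dropped.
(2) The probability of measuring |0100> is 1/2.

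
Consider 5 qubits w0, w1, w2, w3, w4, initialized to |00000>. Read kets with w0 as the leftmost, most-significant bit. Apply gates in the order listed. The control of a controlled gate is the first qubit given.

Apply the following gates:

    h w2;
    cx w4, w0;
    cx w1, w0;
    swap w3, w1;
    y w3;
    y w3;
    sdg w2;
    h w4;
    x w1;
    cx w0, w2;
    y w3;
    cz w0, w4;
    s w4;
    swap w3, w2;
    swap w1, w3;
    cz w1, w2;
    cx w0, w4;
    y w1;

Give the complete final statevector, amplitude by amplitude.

The resulting statevector has amplitude I/2 on |00110>, -1/2 on |00111>, -1/2 on |01110>, -I/2 on |01111>, and 0 on every other basis state.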